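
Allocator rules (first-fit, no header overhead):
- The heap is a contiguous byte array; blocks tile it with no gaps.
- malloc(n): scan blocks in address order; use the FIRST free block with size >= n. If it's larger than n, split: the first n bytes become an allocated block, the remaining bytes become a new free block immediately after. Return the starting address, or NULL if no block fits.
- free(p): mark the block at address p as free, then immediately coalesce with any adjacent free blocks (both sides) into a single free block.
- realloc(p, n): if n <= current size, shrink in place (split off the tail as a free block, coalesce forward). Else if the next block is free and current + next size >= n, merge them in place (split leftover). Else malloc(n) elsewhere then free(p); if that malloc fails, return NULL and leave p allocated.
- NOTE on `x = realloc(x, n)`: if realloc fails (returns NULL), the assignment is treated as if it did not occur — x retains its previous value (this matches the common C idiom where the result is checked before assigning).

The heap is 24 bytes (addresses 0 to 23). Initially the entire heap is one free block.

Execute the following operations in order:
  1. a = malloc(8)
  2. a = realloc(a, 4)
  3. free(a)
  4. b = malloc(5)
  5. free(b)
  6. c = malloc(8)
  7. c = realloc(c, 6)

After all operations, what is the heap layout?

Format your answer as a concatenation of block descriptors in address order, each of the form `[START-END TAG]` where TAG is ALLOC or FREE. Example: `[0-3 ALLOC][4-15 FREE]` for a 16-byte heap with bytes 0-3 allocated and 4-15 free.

Answer: [0-5 ALLOC][6-23 FREE]

Derivation:
Op 1: a = malloc(8) -> a = 0; heap: [0-7 ALLOC][8-23 FREE]
Op 2: a = realloc(a, 4) -> a = 0; heap: [0-3 ALLOC][4-23 FREE]
Op 3: free(a) -> (freed a); heap: [0-23 FREE]
Op 4: b = malloc(5) -> b = 0; heap: [0-4 ALLOC][5-23 FREE]
Op 5: free(b) -> (freed b); heap: [0-23 FREE]
Op 6: c = malloc(8) -> c = 0; heap: [0-7 ALLOC][8-23 FREE]
Op 7: c = realloc(c, 6) -> c = 0; heap: [0-5 ALLOC][6-23 FREE]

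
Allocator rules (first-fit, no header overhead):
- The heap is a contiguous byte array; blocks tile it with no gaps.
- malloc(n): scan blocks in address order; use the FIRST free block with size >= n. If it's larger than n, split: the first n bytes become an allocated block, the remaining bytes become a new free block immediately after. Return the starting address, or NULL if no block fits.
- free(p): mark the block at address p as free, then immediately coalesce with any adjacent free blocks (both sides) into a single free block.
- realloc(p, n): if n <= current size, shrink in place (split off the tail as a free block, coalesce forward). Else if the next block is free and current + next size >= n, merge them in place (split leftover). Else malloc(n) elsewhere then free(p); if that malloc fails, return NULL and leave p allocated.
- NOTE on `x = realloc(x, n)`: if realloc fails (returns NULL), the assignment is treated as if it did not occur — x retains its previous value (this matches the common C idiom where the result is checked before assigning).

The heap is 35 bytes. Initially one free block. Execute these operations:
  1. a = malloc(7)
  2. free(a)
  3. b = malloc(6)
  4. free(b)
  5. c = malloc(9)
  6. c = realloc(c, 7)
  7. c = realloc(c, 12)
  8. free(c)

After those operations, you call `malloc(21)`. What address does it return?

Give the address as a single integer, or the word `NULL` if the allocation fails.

Op 1: a = malloc(7) -> a = 0; heap: [0-6 ALLOC][7-34 FREE]
Op 2: free(a) -> (freed a); heap: [0-34 FREE]
Op 3: b = malloc(6) -> b = 0; heap: [0-5 ALLOC][6-34 FREE]
Op 4: free(b) -> (freed b); heap: [0-34 FREE]
Op 5: c = malloc(9) -> c = 0; heap: [0-8 ALLOC][9-34 FREE]
Op 6: c = realloc(c, 7) -> c = 0; heap: [0-6 ALLOC][7-34 FREE]
Op 7: c = realloc(c, 12) -> c = 0; heap: [0-11 ALLOC][12-34 FREE]
Op 8: free(c) -> (freed c); heap: [0-34 FREE]
malloc(21): first-fit scan over [0-34 FREE] -> 0

Answer: 0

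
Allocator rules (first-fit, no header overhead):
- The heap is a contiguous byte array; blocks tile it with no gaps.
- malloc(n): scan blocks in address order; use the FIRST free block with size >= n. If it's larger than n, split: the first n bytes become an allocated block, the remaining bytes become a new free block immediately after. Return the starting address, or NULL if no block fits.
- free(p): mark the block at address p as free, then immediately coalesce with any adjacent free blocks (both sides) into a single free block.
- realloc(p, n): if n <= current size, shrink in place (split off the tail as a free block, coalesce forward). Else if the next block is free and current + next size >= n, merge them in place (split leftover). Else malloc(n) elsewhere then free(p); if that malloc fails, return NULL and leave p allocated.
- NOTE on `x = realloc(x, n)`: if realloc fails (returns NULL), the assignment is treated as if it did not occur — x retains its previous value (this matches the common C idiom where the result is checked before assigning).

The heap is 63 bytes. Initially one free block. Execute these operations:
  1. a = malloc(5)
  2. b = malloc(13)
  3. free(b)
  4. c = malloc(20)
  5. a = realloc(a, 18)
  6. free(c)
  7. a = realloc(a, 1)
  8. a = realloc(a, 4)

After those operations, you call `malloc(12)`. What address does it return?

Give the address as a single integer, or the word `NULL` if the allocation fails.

Answer: 0

Derivation:
Op 1: a = malloc(5) -> a = 0; heap: [0-4 ALLOC][5-62 FREE]
Op 2: b = malloc(13) -> b = 5; heap: [0-4 ALLOC][5-17 ALLOC][18-62 FREE]
Op 3: free(b) -> (freed b); heap: [0-4 ALLOC][5-62 FREE]
Op 4: c = malloc(20) -> c = 5; heap: [0-4 ALLOC][5-24 ALLOC][25-62 FREE]
Op 5: a = realloc(a, 18) -> a = 25; heap: [0-4 FREE][5-24 ALLOC][25-42 ALLOC][43-62 FREE]
Op 6: free(c) -> (freed c); heap: [0-24 FREE][25-42 ALLOC][43-62 FREE]
Op 7: a = realloc(a, 1) -> a = 25; heap: [0-24 FREE][25-25 ALLOC][26-62 FREE]
Op 8: a = realloc(a, 4) -> a = 25; heap: [0-24 FREE][25-28 ALLOC][29-62 FREE]
malloc(12): first-fit scan over [0-24 FREE][25-28 ALLOC][29-62 FREE] -> 0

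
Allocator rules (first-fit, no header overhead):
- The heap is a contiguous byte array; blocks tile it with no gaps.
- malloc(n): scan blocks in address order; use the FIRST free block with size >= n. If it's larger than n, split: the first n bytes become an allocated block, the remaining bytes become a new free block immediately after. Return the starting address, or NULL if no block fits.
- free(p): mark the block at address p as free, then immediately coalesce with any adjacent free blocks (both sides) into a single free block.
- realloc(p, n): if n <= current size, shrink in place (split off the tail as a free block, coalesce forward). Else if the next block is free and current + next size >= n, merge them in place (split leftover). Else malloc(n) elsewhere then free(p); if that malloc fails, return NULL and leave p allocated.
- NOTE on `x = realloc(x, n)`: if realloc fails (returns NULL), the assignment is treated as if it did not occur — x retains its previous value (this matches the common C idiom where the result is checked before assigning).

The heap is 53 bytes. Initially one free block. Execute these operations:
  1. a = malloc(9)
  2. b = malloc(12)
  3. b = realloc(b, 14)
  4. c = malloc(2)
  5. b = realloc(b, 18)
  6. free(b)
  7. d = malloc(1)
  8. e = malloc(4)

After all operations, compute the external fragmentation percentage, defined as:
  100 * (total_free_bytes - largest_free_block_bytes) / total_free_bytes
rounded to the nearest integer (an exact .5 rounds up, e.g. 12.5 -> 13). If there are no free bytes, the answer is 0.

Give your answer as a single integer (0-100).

Op 1: a = malloc(9) -> a = 0; heap: [0-8 ALLOC][9-52 FREE]
Op 2: b = malloc(12) -> b = 9; heap: [0-8 ALLOC][9-20 ALLOC][21-52 FREE]
Op 3: b = realloc(b, 14) -> b = 9; heap: [0-8 ALLOC][9-22 ALLOC][23-52 FREE]
Op 4: c = malloc(2) -> c = 23; heap: [0-8 ALLOC][9-22 ALLOC][23-24 ALLOC][25-52 FREE]
Op 5: b = realloc(b, 18) -> b = 25; heap: [0-8 ALLOC][9-22 FREE][23-24 ALLOC][25-42 ALLOC][43-52 FREE]
Op 6: free(b) -> (freed b); heap: [0-8 ALLOC][9-22 FREE][23-24 ALLOC][25-52 FREE]
Op 7: d = malloc(1) -> d = 9; heap: [0-8 ALLOC][9-9 ALLOC][10-22 FREE][23-24 ALLOC][25-52 FREE]
Op 8: e = malloc(4) -> e = 10; heap: [0-8 ALLOC][9-9 ALLOC][10-13 ALLOC][14-22 FREE][23-24 ALLOC][25-52 FREE]
Free blocks: [9 28] total_free=37 largest=28 -> 100*(37-28)/37 = 900/37 ≈ 24.324 -> rounds to 24

Answer: 24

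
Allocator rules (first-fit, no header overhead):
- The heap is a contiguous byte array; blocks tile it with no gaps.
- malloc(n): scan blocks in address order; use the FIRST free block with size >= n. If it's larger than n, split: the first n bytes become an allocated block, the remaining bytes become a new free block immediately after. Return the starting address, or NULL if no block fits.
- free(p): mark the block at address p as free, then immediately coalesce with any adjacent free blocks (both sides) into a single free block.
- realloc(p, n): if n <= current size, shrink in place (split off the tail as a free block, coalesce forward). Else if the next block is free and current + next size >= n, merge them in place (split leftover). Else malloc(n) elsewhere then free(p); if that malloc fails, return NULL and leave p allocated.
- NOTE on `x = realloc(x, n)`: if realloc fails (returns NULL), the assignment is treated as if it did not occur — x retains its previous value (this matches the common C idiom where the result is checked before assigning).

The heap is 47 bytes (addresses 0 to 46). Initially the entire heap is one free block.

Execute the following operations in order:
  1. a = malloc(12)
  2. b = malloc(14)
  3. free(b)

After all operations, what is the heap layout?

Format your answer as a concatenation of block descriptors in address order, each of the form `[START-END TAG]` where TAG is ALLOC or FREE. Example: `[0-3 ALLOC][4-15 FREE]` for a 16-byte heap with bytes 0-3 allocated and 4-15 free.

Op 1: a = malloc(12) -> a = 0; heap: [0-11 ALLOC][12-46 FREE]
Op 2: b = malloc(14) -> b = 12; heap: [0-11 ALLOC][12-25 ALLOC][26-46 FREE]
Op 3: free(b) -> (freed b); heap: [0-11 ALLOC][12-46 FREE]

Answer: [0-11 ALLOC][12-46 FREE]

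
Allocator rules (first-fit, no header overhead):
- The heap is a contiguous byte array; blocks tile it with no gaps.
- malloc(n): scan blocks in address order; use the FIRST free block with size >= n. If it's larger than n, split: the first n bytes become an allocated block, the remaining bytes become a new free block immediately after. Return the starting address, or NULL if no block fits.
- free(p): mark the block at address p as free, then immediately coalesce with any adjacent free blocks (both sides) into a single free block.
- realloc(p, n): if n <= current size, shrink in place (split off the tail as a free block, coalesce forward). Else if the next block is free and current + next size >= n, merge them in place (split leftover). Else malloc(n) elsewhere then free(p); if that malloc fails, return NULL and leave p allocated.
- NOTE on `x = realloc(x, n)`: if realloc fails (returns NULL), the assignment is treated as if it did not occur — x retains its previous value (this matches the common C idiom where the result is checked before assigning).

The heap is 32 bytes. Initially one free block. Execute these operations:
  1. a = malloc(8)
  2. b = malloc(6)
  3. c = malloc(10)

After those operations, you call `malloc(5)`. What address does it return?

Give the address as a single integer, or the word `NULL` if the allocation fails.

Answer: 24

Derivation:
Op 1: a = malloc(8) -> a = 0; heap: [0-7 ALLOC][8-31 FREE]
Op 2: b = malloc(6) -> b = 8; heap: [0-7 ALLOC][8-13 ALLOC][14-31 FREE]
Op 3: c = malloc(10) -> c = 14; heap: [0-7 ALLOC][8-13 ALLOC][14-23 ALLOC][24-31 FREE]
malloc(5): first-fit scan over [0-7 ALLOC][8-13 ALLOC][14-23 ALLOC][24-31 FREE] -> 24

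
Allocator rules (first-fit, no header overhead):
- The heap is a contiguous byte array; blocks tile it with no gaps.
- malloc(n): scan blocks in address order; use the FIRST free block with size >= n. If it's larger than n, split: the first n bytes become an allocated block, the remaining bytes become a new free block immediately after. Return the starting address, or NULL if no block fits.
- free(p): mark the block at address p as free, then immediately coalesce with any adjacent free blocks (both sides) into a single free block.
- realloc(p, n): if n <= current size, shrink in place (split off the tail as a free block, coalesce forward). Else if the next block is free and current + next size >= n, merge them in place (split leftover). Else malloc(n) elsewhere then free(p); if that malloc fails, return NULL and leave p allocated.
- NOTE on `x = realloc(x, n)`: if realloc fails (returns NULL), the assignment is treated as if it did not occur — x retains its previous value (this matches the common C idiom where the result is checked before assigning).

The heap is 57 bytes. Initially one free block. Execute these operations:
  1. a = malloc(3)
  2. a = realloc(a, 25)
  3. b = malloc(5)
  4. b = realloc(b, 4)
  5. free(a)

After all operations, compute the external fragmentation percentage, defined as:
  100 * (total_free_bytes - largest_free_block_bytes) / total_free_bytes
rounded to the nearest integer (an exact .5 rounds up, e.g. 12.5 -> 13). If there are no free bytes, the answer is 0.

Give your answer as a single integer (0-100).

Answer: 47

Derivation:
Op 1: a = malloc(3) -> a = 0; heap: [0-2 ALLOC][3-56 FREE]
Op 2: a = realloc(a, 25) -> a = 0; heap: [0-24 ALLOC][25-56 FREE]
Op 3: b = malloc(5) -> b = 25; heap: [0-24 ALLOC][25-29 ALLOC][30-56 FREE]
Op 4: b = realloc(b, 4) -> b = 25; heap: [0-24 ALLOC][25-28 ALLOC][29-56 FREE]
Op 5: free(a) -> (freed a); heap: [0-24 FREE][25-28 ALLOC][29-56 FREE]
Free blocks: [25 28] total_free=53 largest=28 -> 100*(53-28)/53 = 2500/53 ≈ 47.170 -> rounds to 47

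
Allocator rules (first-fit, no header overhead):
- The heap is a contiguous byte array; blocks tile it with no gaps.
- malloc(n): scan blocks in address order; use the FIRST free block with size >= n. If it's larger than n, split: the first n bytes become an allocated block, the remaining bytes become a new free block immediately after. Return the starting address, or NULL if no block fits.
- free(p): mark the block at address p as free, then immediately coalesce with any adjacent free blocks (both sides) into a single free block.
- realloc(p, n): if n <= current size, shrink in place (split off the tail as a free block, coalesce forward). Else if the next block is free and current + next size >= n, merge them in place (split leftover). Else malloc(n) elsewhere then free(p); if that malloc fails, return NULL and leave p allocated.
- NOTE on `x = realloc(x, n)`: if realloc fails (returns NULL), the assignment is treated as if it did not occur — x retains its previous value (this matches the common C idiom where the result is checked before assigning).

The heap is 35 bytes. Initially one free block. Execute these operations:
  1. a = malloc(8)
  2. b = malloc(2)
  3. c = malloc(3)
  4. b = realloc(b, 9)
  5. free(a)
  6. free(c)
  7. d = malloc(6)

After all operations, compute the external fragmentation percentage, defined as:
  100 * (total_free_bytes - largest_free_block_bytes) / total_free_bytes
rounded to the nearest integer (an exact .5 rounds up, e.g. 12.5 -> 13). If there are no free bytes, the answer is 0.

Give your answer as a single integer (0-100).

Answer: 35

Derivation:
Op 1: a = malloc(8) -> a = 0; heap: [0-7 ALLOC][8-34 FREE]
Op 2: b = malloc(2) -> b = 8; heap: [0-7 ALLOC][8-9 ALLOC][10-34 FREE]
Op 3: c = malloc(3) -> c = 10; heap: [0-7 ALLOC][8-9 ALLOC][10-12 ALLOC][13-34 FREE]
Op 4: b = realloc(b, 9) -> b = 13; heap: [0-7 ALLOC][8-9 FREE][10-12 ALLOC][13-21 ALLOC][22-34 FREE]
Op 5: free(a) -> (freed a); heap: [0-9 FREE][10-12 ALLOC][13-21 ALLOC][22-34 FREE]
Op 6: free(c) -> (freed c); heap: [0-12 FREE][13-21 ALLOC][22-34 FREE]
Op 7: d = malloc(6) -> d = 0; heap: [0-5 ALLOC][6-12 FREE][13-21 ALLOC][22-34 FREE]
Free blocks: [7 13] total_free=20 largest=13 -> 100*(20-13)/20 = 700/20 = 35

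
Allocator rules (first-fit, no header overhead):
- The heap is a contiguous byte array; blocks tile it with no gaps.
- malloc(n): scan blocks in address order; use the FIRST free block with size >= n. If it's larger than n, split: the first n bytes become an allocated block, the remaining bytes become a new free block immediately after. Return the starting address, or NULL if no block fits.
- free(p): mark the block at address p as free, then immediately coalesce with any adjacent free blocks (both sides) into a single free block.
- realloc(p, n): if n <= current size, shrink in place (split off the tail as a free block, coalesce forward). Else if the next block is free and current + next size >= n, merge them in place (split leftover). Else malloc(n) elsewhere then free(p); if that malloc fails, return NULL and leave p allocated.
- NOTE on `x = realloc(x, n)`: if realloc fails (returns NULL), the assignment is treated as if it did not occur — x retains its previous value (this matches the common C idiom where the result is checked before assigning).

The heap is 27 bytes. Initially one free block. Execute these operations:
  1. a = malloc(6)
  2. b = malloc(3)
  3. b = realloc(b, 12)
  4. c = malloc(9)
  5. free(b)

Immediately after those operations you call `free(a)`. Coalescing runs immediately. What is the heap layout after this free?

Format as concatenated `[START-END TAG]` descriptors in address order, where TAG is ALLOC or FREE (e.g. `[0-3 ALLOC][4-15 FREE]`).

Answer: [0-17 FREE][18-26 ALLOC]

Derivation:
Op 1: a = malloc(6) -> a = 0; heap: [0-5 ALLOC][6-26 FREE]
Op 2: b = malloc(3) -> b = 6; heap: [0-5 ALLOC][6-8 ALLOC][9-26 FREE]
Op 3: b = realloc(b, 12) -> b = 6; heap: [0-5 ALLOC][6-17 ALLOC][18-26 FREE]
Op 4: c = malloc(9) -> c = 18; heap: [0-5 ALLOC][6-17 ALLOC][18-26 ALLOC]
Op 5: free(b) -> (freed b); heap: [0-5 ALLOC][6-17 FREE][18-26 ALLOC]
free(a): a = 0 -> block [0-5 ALLOC]; mark free, coalesce with adjacent free neighbors -> [0-17 FREE][18-26 ALLOC]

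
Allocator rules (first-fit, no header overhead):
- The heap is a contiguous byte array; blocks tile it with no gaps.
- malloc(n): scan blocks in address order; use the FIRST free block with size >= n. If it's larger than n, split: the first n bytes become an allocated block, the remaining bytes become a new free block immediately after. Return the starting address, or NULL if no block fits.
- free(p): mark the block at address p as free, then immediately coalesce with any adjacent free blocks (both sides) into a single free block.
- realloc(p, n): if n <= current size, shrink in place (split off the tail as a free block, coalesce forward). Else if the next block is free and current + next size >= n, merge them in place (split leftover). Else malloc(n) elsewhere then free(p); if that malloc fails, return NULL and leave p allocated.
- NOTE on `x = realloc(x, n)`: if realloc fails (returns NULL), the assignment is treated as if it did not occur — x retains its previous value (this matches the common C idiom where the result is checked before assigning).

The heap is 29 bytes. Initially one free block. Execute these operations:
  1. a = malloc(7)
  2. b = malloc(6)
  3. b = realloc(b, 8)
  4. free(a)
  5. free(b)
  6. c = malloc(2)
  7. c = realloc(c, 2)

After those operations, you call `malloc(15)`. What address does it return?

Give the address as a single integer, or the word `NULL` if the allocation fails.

Answer: 2

Derivation:
Op 1: a = malloc(7) -> a = 0; heap: [0-6 ALLOC][7-28 FREE]
Op 2: b = malloc(6) -> b = 7; heap: [0-6 ALLOC][7-12 ALLOC][13-28 FREE]
Op 3: b = realloc(b, 8) -> b = 7; heap: [0-6 ALLOC][7-14 ALLOC][15-28 FREE]
Op 4: free(a) -> (freed a); heap: [0-6 FREE][7-14 ALLOC][15-28 FREE]
Op 5: free(b) -> (freed b); heap: [0-28 FREE]
Op 6: c = malloc(2) -> c = 0; heap: [0-1 ALLOC][2-28 FREE]
Op 7: c = realloc(c, 2) -> c = 0; heap: [0-1 ALLOC][2-28 FREE]
malloc(15): first-fit scan over [0-1 ALLOC][2-28 FREE] -> 2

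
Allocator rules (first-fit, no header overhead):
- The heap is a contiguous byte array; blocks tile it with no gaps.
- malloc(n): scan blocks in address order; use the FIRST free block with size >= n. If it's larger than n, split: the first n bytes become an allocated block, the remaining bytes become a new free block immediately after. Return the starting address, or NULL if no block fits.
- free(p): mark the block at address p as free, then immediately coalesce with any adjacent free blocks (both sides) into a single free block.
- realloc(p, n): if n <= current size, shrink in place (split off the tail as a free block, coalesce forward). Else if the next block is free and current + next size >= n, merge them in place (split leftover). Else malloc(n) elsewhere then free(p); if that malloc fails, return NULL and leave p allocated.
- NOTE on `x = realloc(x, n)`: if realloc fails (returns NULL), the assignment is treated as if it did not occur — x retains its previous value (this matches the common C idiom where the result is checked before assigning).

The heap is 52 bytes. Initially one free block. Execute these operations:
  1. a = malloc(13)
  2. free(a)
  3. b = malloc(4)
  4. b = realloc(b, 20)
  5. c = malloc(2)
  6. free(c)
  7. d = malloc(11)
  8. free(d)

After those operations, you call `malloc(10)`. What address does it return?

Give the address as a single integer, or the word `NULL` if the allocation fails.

Answer: 20

Derivation:
Op 1: a = malloc(13) -> a = 0; heap: [0-12 ALLOC][13-51 FREE]
Op 2: free(a) -> (freed a); heap: [0-51 FREE]
Op 3: b = malloc(4) -> b = 0; heap: [0-3 ALLOC][4-51 FREE]
Op 4: b = realloc(b, 20) -> b = 0; heap: [0-19 ALLOC][20-51 FREE]
Op 5: c = malloc(2) -> c = 20; heap: [0-19 ALLOC][20-21 ALLOC][22-51 FREE]
Op 6: free(c) -> (freed c); heap: [0-19 ALLOC][20-51 FREE]
Op 7: d = malloc(11) -> d = 20; heap: [0-19 ALLOC][20-30 ALLOC][31-51 FREE]
Op 8: free(d) -> (freed d); heap: [0-19 ALLOC][20-51 FREE]
malloc(10): first-fit scan over [0-19 ALLOC][20-51 FREE] -> 20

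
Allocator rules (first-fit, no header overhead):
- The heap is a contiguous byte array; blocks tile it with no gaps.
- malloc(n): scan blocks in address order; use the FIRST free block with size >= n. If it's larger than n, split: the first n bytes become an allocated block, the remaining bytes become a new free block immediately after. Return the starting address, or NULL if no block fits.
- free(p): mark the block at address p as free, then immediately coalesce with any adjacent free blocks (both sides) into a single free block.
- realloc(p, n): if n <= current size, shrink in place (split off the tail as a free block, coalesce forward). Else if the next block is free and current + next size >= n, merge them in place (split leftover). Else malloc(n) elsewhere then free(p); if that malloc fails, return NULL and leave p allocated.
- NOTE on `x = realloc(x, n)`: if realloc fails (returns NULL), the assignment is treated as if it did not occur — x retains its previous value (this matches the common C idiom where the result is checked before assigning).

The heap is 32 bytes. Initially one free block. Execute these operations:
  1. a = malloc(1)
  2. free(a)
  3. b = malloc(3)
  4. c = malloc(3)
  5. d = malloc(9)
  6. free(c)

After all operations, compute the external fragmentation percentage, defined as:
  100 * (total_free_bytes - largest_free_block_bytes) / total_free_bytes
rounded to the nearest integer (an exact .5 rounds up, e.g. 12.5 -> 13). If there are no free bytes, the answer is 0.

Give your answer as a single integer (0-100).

Op 1: a = malloc(1) -> a = 0; heap: [0-0 ALLOC][1-31 FREE]
Op 2: free(a) -> (freed a); heap: [0-31 FREE]
Op 3: b = malloc(3) -> b = 0; heap: [0-2 ALLOC][3-31 FREE]
Op 4: c = malloc(3) -> c = 3; heap: [0-2 ALLOC][3-5 ALLOC][6-31 FREE]
Op 5: d = malloc(9) -> d = 6; heap: [0-2 ALLOC][3-5 ALLOC][6-14 ALLOC][15-31 FREE]
Op 6: free(c) -> (freed c); heap: [0-2 ALLOC][3-5 FREE][6-14 ALLOC][15-31 FREE]
Free blocks: [3 17] total_free=20 largest=17 -> 100*(20-17)/20 = 300/20 = 15

Answer: 15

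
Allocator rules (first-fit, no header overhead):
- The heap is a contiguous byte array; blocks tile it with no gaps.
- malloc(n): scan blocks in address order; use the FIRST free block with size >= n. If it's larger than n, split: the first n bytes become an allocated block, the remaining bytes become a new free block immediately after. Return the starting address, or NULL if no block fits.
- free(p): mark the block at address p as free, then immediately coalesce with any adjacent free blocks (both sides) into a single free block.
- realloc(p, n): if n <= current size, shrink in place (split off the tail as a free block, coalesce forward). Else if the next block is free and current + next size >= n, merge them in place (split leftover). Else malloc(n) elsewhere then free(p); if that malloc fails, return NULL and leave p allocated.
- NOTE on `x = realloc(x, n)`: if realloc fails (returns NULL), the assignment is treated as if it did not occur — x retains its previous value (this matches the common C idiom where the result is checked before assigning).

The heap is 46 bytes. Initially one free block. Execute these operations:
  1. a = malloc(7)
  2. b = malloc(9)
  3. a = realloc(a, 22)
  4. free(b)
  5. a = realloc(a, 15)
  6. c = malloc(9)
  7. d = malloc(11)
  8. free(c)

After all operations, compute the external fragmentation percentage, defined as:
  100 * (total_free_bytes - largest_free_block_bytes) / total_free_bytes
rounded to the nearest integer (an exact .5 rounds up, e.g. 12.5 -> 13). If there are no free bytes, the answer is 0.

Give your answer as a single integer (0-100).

Answer: 20

Derivation:
Op 1: a = malloc(7) -> a = 0; heap: [0-6 ALLOC][7-45 FREE]
Op 2: b = malloc(9) -> b = 7; heap: [0-6 ALLOC][7-15 ALLOC][16-45 FREE]
Op 3: a = realloc(a, 22) -> a = 16; heap: [0-6 FREE][7-15 ALLOC][16-37 ALLOC][38-45 FREE]
Op 4: free(b) -> (freed b); heap: [0-15 FREE][16-37 ALLOC][38-45 FREE]
Op 5: a = realloc(a, 15) -> a = 16; heap: [0-15 FREE][16-30 ALLOC][31-45 FREE]
Op 6: c = malloc(9) -> c = 0; heap: [0-8 ALLOC][9-15 FREE][16-30 ALLOC][31-45 FREE]
Op 7: d = malloc(11) -> d = 31; heap: [0-8 ALLOC][9-15 FREE][16-30 ALLOC][31-41 ALLOC][42-45 FREE]
Op 8: free(c) -> (freed c); heap: [0-15 FREE][16-30 ALLOC][31-41 ALLOC][42-45 FREE]
Free blocks: [16 4] total_free=20 largest=16 -> 100*(20-16)/20 = 400/20 = 20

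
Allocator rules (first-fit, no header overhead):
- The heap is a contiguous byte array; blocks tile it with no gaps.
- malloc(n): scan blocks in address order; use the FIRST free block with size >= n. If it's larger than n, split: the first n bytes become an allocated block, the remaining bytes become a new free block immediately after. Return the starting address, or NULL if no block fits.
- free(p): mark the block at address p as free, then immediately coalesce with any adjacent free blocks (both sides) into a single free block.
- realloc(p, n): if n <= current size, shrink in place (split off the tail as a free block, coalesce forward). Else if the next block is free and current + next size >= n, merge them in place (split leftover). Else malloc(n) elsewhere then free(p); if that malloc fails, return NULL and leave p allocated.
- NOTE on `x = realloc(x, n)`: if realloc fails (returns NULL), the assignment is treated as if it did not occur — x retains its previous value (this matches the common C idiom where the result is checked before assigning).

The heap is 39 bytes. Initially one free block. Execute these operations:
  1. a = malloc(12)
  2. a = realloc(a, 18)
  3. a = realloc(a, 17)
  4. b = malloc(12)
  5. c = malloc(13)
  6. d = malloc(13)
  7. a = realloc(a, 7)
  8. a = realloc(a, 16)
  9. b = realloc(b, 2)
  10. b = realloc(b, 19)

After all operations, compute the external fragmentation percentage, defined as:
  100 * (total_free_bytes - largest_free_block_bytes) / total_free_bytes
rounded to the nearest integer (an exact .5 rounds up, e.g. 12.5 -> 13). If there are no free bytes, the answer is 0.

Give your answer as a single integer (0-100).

Op 1: a = malloc(12) -> a = 0; heap: [0-11 ALLOC][12-38 FREE]
Op 2: a = realloc(a, 18) -> a = 0; heap: [0-17 ALLOC][18-38 FREE]
Op 3: a = realloc(a, 17) -> a = 0; heap: [0-16 ALLOC][17-38 FREE]
Op 4: b = malloc(12) -> b = 17; heap: [0-16 ALLOC][17-28 ALLOC][29-38 FREE]
Op 5: c = malloc(13) -> c = NULL; heap: [0-16 ALLOC][17-28 ALLOC][29-38 FREE]
Op 6: d = malloc(13) -> d = NULL; heap: [0-16 ALLOC][17-28 ALLOC][29-38 FREE]
Op 7: a = realloc(a, 7) -> a = 0; heap: [0-6 ALLOC][7-16 FREE][17-28 ALLOC][29-38 FREE]
Op 8: a = realloc(a, 16) -> a = 0; heap: [0-15 ALLOC][16-16 FREE][17-28 ALLOC][29-38 FREE]
Op 9: b = realloc(b, 2) -> b = 17; heap: [0-15 ALLOC][16-16 FREE][17-18 ALLOC][19-38 FREE]
Op 10: b = realloc(b, 19) -> b = 17; heap: [0-15 ALLOC][16-16 FREE][17-35 ALLOC][36-38 FREE]
Free blocks: [1 3] total_free=4 largest=3 -> 100*(4-3)/4 = 100/4 = 25

Answer: 25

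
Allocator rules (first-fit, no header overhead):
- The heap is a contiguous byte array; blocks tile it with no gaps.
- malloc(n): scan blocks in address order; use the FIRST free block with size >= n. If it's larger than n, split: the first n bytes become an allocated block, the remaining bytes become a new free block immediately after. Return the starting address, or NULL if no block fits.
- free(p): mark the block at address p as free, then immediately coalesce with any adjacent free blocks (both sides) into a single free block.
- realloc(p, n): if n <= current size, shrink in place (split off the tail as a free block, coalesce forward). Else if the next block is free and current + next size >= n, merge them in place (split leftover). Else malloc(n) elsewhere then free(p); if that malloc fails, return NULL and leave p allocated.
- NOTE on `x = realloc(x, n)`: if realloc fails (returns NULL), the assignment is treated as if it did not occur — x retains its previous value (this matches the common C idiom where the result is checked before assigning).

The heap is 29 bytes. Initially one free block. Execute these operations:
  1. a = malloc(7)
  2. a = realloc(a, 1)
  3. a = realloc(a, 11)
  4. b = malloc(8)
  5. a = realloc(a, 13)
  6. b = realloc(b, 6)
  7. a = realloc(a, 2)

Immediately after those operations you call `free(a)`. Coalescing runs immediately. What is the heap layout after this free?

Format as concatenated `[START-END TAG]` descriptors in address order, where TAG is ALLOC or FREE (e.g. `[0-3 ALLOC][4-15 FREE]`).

Answer: [0-10 FREE][11-16 ALLOC][17-28 FREE]

Derivation:
Op 1: a = malloc(7) -> a = 0; heap: [0-6 ALLOC][7-28 FREE]
Op 2: a = realloc(a, 1) -> a = 0; heap: [0-0 ALLOC][1-28 FREE]
Op 3: a = realloc(a, 11) -> a = 0; heap: [0-10 ALLOC][11-28 FREE]
Op 4: b = malloc(8) -> b = 11; heap: [0-10 ALLOC][11-18 ALLOC][19-28 FREE]
Op 5: a = realloc(a, 13) -> NULL (a unchanged); heap: [0-10 ALLOC][11-18 ALLOC][19-28 FREE]
Op 6: b = realloc(b, 6) -> b = 11; heap: [0-10 ALLOC][11-16 ALLOC][17-28 FREE]
Op 7: a = realloc(a, 2) -> a = 0; heap: [0-1 ALLOC][2-10 FREE][11-16 ALLOC][17-28 FREE]
free(a): a = 0 -> block [0-1 ALLOC]; mark free, coalesce with adjacent free neighbors -> [0-10 FREE][11-16 ALLOC][17-28 FREE]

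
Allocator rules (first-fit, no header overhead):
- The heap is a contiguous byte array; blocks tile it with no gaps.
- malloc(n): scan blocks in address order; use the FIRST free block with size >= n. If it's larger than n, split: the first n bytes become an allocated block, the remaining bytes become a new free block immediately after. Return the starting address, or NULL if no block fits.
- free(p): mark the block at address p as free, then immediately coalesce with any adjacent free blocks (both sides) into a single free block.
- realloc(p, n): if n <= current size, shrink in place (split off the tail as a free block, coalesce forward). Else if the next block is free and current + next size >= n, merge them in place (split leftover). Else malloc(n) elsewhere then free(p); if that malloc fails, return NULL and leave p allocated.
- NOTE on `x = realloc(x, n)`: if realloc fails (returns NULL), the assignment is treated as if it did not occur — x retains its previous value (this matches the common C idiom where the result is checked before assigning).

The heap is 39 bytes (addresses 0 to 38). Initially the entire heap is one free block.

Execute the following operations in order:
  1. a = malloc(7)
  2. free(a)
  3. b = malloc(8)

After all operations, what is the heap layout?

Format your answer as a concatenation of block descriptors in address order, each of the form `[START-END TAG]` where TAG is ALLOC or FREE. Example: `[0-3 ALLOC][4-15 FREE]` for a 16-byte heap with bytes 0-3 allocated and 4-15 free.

Answer: [0-7 ALLOC][8-38 FREE]

Derivation:
Op 1: a = malloc(7) -> a = 0; heap: [0-6 ALLOC][7-38 FREE]
Op 2: free(a) -> (freed a); heap: [0-38 FREE]
Op 3: b = malloc(8) -> b = 0; heap: [0-7 ALLOC][8-38 FREE]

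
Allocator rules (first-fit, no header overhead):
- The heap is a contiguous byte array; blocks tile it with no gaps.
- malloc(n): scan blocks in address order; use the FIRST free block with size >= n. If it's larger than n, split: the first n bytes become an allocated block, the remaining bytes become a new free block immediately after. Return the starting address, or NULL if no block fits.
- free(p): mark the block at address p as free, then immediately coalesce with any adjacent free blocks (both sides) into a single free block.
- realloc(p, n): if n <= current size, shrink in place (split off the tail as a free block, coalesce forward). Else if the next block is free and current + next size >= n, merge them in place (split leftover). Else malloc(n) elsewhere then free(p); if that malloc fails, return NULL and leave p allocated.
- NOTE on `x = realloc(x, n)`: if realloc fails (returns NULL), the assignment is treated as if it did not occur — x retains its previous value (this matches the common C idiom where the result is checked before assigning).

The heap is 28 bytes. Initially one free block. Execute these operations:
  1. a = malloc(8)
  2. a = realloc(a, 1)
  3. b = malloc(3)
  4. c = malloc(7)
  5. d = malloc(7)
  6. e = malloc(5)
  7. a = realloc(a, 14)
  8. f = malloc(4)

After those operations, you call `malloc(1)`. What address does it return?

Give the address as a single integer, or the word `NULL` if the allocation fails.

Op 1: a = malloc(8) -> a = 0; heap: [0-7 ALLOC][8-27 FREE]
Op 2: a = realloc(a, 1) -> a = 0; heap: [0-0 ALLOC][1-27 FREE]
Op 3: b = malloc(3) -> b = 1; heap: [0-0 ALLOC][1-3 ALLOC][4-27 FREE]
Op 4: c = malloc(7) -> c = 4; heap: [0-0 ALLOC][1-3 ALLOC][4-10 ALLOC][11-27 FREE]
Op 5: d = malloc(7) -> d = 11; heap: [0-0 ALLOC][1-3 ALLOC][4-10 ALLOC][11-17 ALLOC][18-27 FREE]
Op 6: e = malloc(5) -> e = 18; heap: [0-0 ALLOC][1-3 ALLOC][4-10 ALLOC][11-17 ALLOC][18-22 ALLOC][23-27 FREE]
Op 7: a = realloc(a, 14) -> NULL (a unchanged); heap: [0-0 ALLOC][1-3 ALLOC][4-10 ALLOC][11-17 ALLOC][18-22 ALLOC][23-27 FREE]
Op 8: f = malloc(4) -> f = 23; heap: [0-0 ALLOC][1-3 ALLOC][4-10 ALLOC][11-17 ALLOC][18-22 ALLOC][23-26 ALLOC][27-27 FREE]
malloc(1): first-fit scan over [0-0 ALLOC][1-3 ALLOC][4-10 ALLOC][11-17 ALLOC][18-22 ALLOC][23-26 ALLOC][27-27 FREE] -> 27

Answer: 27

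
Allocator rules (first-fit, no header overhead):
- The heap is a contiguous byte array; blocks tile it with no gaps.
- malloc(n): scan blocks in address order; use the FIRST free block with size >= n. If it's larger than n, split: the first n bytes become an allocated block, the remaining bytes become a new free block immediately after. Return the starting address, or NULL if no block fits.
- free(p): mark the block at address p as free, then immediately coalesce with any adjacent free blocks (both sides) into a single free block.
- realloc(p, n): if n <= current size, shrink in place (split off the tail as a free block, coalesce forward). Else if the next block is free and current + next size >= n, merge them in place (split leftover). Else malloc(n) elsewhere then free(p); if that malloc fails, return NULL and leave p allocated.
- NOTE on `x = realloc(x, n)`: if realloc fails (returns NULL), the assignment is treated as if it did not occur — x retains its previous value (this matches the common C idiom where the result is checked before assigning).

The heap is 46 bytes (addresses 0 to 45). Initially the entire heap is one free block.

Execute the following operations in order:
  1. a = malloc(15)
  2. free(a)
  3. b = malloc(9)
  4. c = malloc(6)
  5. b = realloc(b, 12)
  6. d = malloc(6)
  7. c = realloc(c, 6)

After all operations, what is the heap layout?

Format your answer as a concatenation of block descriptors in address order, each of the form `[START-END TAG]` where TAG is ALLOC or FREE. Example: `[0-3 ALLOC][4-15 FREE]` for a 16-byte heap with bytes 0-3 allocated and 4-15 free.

Op 1: a = malloc(15) -> a = 0; heap: [0-14 ALLOC][15-45 FREE]
Op 2: free(a) -> (freed a); heap: [0-45 FREE]
Op 3: b = malloc(9) -> b = 0; heap: [0-8 ALLOC][9-45 FREE]
Op 4: c = malloc(6) -> c = 9; heap: [0-8 ALLOC][9-14 ALLOC][15-45 FREE]
Op 5: b = realloc(b, 12) -> b = 15; heap: [0-8 FREE][9-14 ALLOC][15-26 ALLOC][27-45 FREE]
Op 6: d = malloc(6) -> d = 0; heap: [0-5 ALLOC][6-8 FREE][9-14 ALLOC][15-26 ALLOC][27-45 FREE]
Op 7: c = realloc(c, 6) -> c = 9; heap: [0-5 ALLOC][6-8 FREE][9-14 ALLOC][15-26 ALLOC][27-45 FREE]

Answer: [0-5 ALLOC][6-8 FREE][9-14 ALLOC][15-26 ALLOC][27-45 FREE]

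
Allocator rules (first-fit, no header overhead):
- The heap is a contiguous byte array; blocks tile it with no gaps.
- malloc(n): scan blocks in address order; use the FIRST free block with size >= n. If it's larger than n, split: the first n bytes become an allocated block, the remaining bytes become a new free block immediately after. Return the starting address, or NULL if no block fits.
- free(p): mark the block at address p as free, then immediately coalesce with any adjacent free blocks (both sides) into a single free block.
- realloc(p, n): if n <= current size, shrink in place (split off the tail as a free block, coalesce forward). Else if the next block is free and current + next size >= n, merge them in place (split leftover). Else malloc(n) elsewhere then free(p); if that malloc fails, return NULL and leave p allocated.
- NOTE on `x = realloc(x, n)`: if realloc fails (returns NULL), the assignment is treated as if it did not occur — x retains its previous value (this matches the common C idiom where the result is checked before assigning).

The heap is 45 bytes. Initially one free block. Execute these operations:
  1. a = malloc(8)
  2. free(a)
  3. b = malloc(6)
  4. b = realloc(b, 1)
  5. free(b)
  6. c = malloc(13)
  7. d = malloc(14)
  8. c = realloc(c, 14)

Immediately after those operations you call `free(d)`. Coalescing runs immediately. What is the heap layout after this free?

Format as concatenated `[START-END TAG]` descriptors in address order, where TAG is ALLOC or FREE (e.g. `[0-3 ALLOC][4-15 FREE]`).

Answer: [0-26 FREE][27-40 ALLOC][41-44 FREE]

Derivation:
Op 1: a = malloc(8) -> a = 0; heap: [0-7 ALLOC][8-44 FREE]
Op 2: free(a) -> (freed a); heap: [0-44 FREE]
Op 3: b = malloc(6) -> b = 0; heap: [0-5 ALLOC][6-44 FREE]
Op 4: b = realloc(b, 1) -> b = 0; heap: [0-0 ALLOC][1-44 FREE]
Op 5: free(b) -> (freed b); heap: [0-44 FREE]
Op 6: c = malloc(13) -> c = 0; heap: [0-12 ALLOC][13-44 FREE]
Op 7: d = malloc(14) -> d = 13; heap: [0-12 ALLOC][13-26 ALLOC][27-44 FREE]
Op 8: c = realloc(c, 14) -> c = 27; heap: [0-12 FREE][13-26 ALLOC][27-40 ALLOC][41-44 FREE]
free(d): d = 13 -> block [13-26 ALLOC]; mark free, coalesce with adjacent free neighbors -> [0-26 FREE][27-40 ALLOC][41-44 FREE]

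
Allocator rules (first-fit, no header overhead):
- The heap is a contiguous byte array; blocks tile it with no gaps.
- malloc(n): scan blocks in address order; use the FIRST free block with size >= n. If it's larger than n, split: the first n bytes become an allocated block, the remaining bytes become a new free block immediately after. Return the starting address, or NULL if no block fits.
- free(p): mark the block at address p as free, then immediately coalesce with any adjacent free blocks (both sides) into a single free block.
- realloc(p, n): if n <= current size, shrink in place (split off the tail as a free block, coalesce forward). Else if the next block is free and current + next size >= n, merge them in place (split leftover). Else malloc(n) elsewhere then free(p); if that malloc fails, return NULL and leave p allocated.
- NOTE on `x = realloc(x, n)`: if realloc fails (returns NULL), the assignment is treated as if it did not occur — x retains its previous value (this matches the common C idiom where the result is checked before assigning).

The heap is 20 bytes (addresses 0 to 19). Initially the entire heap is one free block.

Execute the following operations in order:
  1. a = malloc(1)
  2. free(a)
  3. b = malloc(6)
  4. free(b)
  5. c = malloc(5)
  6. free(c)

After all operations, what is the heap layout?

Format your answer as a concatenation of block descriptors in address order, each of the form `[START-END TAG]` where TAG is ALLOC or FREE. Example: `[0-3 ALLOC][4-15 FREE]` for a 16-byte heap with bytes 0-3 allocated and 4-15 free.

Op 1: a = malloc(1) -> a = 0; heap: [0-0 ALLOC][1-19 FREE]
Op 2: free(a) -> (freed a); heap: [0-19 FREE]
Op 3: b = malloc(6) -> b = 0; heap: [0-5 ALLOC][6-19 FREE]
Op 4: free(b) -> (freed b); heap: [0-19 FREE]
Op 5: c = malloc(5) -> c = 0; heap: [0-4 ALLOC][5-19 FREE]
Op 6: free(c) -> (freed c); heap: [0-19 FREE]

Answer: [0-19 FREE]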